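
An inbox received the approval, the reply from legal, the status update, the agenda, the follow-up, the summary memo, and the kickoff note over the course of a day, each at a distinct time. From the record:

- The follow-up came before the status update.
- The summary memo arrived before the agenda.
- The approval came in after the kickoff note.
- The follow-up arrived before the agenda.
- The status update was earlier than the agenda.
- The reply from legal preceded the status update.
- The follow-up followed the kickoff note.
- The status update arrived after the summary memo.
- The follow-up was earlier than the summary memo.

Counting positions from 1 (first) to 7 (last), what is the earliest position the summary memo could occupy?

The follow-up and the kickoff note must both come before the summary memo — 2 forced predecessors.
Nothing else is forced ahead of the summary memo, so its earliest slot is position 2 + 1 = 3.

3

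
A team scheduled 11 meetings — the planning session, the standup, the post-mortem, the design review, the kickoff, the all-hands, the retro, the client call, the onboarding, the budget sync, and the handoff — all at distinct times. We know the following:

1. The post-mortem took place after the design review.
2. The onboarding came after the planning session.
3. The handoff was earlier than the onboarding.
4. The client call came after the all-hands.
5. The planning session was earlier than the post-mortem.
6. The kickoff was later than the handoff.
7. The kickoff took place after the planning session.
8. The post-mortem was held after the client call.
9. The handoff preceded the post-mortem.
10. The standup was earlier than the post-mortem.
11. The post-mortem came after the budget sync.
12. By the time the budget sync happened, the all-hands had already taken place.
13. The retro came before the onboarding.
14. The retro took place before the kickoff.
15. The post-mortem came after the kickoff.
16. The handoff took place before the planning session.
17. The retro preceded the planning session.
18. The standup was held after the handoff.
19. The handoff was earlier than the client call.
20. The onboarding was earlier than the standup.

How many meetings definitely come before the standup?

Directly stated before the standup: the handoff and the onboarding.
The planning session reaches the standup via the planning session → the onboarding → the standup.
The retro reaches the standup via the retro → the onboarding → the standup.
No chain forces the client call (or any of the others) ahead of the standup.
That's the handoff, the onboarding, the planning session, and the retro — 4 in all.

4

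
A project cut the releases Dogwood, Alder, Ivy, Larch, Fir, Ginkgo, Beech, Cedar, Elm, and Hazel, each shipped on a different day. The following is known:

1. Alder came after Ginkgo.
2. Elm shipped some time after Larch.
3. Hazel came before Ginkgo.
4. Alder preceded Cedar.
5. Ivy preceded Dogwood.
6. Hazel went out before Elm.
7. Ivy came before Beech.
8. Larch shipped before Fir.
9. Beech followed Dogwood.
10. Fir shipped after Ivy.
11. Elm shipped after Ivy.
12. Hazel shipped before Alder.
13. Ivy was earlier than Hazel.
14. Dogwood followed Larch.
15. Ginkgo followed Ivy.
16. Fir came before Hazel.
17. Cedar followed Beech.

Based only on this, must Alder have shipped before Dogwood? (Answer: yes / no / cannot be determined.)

No chain of stated constraints runs from Alder to Dogwood, and none runs from Dogwood to Alder either.
So the relative order of Alder and Dogwood is not fixed by the given facts.

cannot be determined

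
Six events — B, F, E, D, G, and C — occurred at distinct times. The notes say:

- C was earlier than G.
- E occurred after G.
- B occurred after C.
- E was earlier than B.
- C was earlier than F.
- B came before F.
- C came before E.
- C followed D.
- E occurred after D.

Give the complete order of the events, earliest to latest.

The constraints fix every adjacent pair, so only one ordering works:
D → C → G → E → B → F.

D, C, G, E, B, F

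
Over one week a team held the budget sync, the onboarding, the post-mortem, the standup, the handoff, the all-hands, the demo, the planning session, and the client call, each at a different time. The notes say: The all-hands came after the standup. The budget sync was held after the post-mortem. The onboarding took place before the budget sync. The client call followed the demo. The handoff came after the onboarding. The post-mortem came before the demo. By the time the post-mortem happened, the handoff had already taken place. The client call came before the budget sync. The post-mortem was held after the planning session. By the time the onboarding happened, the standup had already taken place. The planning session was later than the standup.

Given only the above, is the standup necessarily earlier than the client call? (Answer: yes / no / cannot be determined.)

Chain the constraints: the standup → the planning session → the post-mortem → the demo → the client call. Each link is directly stated, so the standup comes before the client call.

yes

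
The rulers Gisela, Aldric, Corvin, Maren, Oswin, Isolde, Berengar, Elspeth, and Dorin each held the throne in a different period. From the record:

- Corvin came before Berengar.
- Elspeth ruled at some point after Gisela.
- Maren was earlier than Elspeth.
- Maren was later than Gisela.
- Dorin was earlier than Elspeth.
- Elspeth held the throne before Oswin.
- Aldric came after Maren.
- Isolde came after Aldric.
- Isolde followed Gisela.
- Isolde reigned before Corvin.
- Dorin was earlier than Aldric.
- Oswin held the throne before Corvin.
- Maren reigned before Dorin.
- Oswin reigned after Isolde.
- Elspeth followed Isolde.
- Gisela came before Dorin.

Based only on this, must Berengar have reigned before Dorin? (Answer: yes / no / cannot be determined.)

Tracing the constraints gives Dorin → Aldric → Isolde → Corvin → Berengar, so Dorin must come before Berengar.
That means Berengar cannot be before Dorin.

no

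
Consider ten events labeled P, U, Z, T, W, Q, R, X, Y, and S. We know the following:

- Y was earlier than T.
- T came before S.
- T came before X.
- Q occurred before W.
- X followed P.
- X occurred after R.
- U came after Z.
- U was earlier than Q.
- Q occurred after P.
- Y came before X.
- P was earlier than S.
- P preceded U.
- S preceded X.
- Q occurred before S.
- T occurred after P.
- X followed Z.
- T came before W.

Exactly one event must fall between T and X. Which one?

S

Tracing the constraints gives T → S → X, so S sits after T and before X.
No other event is forced both after T and before X.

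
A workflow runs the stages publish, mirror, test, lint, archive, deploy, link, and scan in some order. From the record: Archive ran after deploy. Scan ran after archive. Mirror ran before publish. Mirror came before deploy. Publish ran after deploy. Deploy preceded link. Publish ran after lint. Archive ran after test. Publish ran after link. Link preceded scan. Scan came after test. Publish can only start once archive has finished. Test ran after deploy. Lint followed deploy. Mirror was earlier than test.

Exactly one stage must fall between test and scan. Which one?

Tracing the constraints gives test → archive → scan, so archive sits after test and before scan.
No other stage is forced both after test and before scan.

archive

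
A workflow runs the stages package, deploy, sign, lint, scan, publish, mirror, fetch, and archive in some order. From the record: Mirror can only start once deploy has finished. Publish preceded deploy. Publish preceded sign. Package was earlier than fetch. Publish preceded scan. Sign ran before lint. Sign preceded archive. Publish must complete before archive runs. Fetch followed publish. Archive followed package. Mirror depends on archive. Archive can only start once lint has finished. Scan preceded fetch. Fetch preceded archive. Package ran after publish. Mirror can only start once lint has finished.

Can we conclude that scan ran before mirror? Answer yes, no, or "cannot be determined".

Chain the constraints: scan → fetch → archive → mirror. Each link is directly stated, so scan comes before mirror.

yes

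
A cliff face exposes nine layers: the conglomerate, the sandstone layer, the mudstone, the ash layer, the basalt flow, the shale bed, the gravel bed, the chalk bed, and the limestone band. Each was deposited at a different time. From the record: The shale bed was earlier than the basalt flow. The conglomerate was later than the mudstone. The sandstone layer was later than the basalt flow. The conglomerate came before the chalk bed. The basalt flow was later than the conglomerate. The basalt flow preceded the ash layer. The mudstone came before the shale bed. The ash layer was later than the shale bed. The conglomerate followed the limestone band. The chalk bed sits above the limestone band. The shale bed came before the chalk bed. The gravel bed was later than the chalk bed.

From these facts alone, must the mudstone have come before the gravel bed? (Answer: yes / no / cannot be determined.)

Chain the constraints: the mudstone → the conglomerate → the chalk bed → the gravel bed. Each link is directly stated, so the mudstone comes before the gravel bed.

yes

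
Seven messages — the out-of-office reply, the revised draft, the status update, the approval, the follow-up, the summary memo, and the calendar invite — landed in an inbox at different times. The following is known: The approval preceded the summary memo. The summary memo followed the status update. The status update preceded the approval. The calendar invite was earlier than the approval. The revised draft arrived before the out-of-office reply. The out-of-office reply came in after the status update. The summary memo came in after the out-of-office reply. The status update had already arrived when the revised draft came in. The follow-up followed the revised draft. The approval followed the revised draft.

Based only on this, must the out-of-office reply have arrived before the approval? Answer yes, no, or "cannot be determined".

No chain of stated constraints runs from the out-of-office reply to the approval, and none runs from the approval to the out-of-office reply either.
So the relative order of the out-of-office reply and the approval is not fixed by the given facts.

cannot be determined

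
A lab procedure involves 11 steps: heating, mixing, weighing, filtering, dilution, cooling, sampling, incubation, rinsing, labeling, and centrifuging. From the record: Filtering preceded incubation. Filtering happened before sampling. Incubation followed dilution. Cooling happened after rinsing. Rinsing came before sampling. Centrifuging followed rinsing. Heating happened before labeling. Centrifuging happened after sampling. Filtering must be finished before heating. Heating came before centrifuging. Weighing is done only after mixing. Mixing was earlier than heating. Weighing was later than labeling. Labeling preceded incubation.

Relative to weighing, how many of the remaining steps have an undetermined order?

6

Forced before weighing: filtering, heating, labeling, and mixing.
That leaves centrifuging, cooling, dilution, incubation, rinsing, and sampling with no forced order relative to weighing — 6.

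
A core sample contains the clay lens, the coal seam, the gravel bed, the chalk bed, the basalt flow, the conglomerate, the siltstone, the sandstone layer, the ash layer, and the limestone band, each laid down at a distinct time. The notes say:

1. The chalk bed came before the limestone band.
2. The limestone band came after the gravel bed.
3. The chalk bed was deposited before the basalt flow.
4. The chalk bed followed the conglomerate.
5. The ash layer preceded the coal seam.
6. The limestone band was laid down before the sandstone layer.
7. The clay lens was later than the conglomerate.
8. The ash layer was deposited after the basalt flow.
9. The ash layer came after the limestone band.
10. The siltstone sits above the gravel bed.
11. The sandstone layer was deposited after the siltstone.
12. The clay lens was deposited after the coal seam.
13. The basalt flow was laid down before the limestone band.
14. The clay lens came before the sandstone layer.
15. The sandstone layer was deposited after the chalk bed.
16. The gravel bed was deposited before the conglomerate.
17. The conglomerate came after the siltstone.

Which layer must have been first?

the gravel bed

The gravel bed has a chain of constraints placing it before every other layer, so the gravel bed must be first.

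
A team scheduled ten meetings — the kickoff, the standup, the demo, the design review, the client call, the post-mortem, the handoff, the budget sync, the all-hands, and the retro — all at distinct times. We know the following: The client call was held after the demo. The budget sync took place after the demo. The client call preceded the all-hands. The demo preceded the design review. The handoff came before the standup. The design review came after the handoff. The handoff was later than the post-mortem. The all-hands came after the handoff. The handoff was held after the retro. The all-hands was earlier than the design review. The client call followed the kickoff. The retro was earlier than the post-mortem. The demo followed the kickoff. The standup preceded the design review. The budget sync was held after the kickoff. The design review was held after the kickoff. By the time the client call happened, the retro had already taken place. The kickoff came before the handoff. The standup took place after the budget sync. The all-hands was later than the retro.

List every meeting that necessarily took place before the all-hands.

Directly stated before the all-hands: the client call, the handoff, and the retro.
The demo reaches the all-hands via the demo → the client call → the all-hands.
The kickoff reaches the all-hands via the kickoff → the handoff → the all-hands.
The post-mortem reaches the all-hands via the post-mortem → the handoff → the all-hands.
No chain forces the budget sync (or any of the others) ahead of the all-hands.

the client call, the demo, the handoff, the kickoff, the post-mortem, the retro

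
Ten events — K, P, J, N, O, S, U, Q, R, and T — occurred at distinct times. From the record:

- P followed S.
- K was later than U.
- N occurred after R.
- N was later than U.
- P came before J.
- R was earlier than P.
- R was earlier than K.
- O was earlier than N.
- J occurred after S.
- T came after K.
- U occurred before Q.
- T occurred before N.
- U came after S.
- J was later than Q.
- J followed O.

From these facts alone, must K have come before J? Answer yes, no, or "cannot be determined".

No chain of stated constraints runs from K to J, and none runs from J to K either.
So the relative order of K and J is not fixed by the given facts.

cannot be determined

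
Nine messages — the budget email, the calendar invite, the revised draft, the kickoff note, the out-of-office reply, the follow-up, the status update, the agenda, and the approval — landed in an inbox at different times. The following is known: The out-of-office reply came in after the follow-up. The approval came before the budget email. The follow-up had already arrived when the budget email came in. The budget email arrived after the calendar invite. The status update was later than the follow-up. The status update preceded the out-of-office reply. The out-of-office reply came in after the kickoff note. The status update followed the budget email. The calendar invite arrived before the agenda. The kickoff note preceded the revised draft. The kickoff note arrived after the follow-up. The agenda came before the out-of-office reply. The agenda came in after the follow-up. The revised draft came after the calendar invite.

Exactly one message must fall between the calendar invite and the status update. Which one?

Tracing the constraints gives the calendar invite → the budget email → the status update, so the budget email sits after the calendar invite and before the status update.
No other message is forced both after the calendar invite and before the status update.

the budget email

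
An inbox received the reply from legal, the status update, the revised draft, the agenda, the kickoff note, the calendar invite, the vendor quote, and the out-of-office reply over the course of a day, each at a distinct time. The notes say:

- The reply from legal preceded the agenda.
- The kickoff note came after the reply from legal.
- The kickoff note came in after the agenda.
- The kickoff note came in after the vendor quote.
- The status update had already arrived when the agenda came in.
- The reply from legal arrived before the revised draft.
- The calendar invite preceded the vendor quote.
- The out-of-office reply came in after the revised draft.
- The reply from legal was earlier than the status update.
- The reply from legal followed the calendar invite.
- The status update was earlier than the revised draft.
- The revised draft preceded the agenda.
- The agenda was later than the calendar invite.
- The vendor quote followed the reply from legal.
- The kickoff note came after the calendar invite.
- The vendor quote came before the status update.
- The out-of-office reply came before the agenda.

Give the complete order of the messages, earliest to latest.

the calendar invite, the reply from legal, the vendor quote, the status update, the revised draft, the out-of-office reply, the agenda, the kickoff note

The constraints fix every adjacent pair, so only one ordering works:
the calendar invite → the reply from legal → the vendor quote → the status update → the revised draft → the out-of-office reply → the agenda → the kickoff note.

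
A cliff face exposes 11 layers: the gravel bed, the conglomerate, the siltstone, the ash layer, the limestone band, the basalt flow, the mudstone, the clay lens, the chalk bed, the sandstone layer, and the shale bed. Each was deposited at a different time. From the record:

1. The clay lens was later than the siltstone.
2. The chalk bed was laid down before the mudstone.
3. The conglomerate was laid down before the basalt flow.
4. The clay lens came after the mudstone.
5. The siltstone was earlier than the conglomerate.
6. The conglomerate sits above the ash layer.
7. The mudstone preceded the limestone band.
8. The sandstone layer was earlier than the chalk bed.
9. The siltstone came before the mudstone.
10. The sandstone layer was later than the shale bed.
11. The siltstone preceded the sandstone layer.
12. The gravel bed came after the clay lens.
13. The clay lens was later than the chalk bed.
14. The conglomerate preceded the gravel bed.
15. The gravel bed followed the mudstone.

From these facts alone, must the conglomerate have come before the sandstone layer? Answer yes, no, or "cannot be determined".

cannot be determined

No chain of stated constraints runs from the conglomerate to the sandstone layer, and none runs from the sandstone layer to the conglomerate either.
So the relative order of the conglomerate and the sandstone layer is not fixed by the given facts.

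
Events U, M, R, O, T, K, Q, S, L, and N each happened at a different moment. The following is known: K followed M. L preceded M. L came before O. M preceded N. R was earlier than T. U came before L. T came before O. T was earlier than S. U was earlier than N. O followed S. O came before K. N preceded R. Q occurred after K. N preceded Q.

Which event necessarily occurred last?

Every other event has a chain of constraints placing it before Q, so Q is last.

Q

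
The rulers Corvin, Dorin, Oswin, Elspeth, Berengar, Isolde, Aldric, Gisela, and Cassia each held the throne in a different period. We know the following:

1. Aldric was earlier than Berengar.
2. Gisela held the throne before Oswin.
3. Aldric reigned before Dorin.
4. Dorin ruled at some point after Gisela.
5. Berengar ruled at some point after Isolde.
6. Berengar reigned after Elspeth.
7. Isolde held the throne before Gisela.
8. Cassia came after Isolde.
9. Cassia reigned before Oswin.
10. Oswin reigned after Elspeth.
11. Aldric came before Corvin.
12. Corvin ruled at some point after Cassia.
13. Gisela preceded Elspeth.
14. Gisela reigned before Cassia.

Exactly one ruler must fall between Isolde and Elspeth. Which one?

Tracing the constraints gives Isolde → Gisela → Elspeth, so Gisela sits after Isolde and before Elspeth.
No other ruler is forced both after Isolde and before Elspeth.

Gisela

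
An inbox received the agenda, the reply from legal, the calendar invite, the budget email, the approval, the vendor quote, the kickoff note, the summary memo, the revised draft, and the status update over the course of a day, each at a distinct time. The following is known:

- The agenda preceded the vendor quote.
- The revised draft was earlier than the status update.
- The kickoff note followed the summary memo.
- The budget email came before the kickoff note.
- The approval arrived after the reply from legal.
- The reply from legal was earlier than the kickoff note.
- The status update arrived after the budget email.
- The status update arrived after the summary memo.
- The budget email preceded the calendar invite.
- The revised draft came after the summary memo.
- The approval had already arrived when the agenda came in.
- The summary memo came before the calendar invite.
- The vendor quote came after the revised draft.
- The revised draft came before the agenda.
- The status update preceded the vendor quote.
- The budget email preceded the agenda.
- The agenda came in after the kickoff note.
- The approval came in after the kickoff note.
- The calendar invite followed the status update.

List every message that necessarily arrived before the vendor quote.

Directly stated before the vendor quote: the agenda, the revised draft, and the status update.
The approval reaches the vendor quote via the approval → the agenda → the vendor quote.
The budget email reaches the vendor quote via the budget email → the agenda → the vendor quote.
The kickoff note reaches the vendor quote via the kickoff note → the agenda → the vendor quote.
Likewise the reply from legal and the summary memo each reach the vendor quote by chaining the stated constraints.

the agenda, the approval, the budget email, the kickoff note, the reply from legal, the revised draft, the status update, the summary memo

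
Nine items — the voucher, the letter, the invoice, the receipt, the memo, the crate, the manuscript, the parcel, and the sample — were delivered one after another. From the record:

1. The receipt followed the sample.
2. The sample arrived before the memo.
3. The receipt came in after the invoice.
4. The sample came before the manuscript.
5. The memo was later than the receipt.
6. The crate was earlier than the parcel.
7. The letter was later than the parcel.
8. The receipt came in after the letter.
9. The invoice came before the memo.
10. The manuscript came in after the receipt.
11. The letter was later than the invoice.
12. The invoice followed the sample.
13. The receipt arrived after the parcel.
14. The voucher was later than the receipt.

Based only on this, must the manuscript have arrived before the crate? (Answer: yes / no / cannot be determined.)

no

Tracing the constraints gives the crate → the parcel → the receipt → the manuscript, so the crate must come before the manuscript.
That means the manuscript cannot be before the crate.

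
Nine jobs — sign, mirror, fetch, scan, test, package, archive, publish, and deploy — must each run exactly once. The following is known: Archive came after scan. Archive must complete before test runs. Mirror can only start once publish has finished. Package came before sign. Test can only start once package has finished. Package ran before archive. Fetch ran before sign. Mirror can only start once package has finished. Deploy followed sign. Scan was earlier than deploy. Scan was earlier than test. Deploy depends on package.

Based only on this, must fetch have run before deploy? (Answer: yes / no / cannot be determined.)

Chain the constraints: fetch → sign → deploy. Each link is directly stated, so fetch comes before deploy.

yes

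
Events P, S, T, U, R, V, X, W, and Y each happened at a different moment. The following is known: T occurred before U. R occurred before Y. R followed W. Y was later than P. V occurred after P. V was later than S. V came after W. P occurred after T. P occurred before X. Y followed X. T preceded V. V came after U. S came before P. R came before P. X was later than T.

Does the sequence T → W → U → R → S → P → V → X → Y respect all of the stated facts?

Check each stated constraint against the proposed order — e.g. T is ahead of V; T is ahead of X. Every pair is in the required order; nothing is violated.

yes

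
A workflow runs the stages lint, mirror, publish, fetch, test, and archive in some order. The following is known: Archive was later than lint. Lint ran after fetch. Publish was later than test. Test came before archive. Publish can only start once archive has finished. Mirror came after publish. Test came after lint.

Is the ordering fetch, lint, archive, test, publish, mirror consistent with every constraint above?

no

The constraints require test before archive, but in the proposed sequence archive appears ahead of test. That one violation is enough.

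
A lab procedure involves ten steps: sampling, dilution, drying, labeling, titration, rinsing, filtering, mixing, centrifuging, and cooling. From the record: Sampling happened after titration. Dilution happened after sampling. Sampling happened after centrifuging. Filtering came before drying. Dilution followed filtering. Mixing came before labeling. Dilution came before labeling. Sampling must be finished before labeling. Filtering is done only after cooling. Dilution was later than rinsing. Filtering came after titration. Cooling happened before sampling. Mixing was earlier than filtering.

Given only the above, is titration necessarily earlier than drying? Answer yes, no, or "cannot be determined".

yes

Chain the constraints: titration → filtering → drying. Each link is directly stated, so titration comes before drying.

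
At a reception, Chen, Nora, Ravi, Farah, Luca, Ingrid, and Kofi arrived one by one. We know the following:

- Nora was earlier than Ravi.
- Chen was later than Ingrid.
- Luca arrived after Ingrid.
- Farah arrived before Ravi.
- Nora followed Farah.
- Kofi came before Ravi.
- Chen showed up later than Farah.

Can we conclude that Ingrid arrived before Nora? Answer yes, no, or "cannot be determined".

No chain of stated constraints runs from Ingrid to Nora, and none runs from Nora to Ingrid either.
So the relative order of Ingrid and Nora is not fixed by the given facts.

cannot be determined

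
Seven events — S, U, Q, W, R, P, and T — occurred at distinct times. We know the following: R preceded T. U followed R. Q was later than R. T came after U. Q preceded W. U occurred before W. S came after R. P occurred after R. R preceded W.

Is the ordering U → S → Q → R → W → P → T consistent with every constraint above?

The constraints require R before Q, but in the proposed sequence Q appears ahead of R. That one violation is enough.

no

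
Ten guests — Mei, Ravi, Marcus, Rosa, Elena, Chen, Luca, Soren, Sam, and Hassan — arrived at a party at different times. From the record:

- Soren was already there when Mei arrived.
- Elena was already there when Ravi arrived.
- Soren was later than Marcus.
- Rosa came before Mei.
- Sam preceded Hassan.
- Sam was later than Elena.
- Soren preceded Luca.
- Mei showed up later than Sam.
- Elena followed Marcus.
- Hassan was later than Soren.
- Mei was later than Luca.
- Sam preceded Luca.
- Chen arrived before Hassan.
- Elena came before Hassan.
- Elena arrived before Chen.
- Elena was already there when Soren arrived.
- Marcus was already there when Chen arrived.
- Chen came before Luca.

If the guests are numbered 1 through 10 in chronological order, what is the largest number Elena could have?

3

Elena must come before Chen, Hassan, Luca, Mei, Ravi, Sam, and Soren — 7 guests forced after them.
Everything else can be placed before Elena in some valid order, so Elena can sit as late as position 10 − 7 = 3.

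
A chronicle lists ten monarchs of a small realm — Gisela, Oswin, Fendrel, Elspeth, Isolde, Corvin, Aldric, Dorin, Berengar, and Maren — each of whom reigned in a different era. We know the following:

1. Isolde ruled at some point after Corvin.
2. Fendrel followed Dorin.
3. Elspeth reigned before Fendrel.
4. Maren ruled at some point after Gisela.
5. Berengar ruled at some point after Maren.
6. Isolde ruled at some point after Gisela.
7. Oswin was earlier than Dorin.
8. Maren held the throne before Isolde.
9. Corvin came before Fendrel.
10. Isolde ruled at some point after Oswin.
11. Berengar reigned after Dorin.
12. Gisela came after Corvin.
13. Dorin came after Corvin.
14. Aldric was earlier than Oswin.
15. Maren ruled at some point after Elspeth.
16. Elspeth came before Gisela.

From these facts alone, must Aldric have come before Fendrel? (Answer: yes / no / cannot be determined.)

Chain the constraints: Aldric → Oswin → Dorin → Fendrel. Each link is directly stated, so Aldric comes before Fendrel.

yes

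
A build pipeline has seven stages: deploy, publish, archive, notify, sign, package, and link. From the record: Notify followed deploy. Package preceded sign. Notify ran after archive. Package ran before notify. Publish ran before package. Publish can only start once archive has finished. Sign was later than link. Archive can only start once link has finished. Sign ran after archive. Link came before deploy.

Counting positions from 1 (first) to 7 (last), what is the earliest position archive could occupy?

Link must come before archive — 1 forced predecessor.
Nothing else is forced ahead of archive, so its earliest slot is position 1 + 1 = 2.

2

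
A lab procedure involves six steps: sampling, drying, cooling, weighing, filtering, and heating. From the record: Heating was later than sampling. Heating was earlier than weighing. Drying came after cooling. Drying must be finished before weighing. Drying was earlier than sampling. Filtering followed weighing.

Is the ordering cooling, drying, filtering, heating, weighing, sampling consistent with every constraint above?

no

The constraints require sampling before heating, but in the proposed sequence heating appears ahead of sampling. That one violation is enough.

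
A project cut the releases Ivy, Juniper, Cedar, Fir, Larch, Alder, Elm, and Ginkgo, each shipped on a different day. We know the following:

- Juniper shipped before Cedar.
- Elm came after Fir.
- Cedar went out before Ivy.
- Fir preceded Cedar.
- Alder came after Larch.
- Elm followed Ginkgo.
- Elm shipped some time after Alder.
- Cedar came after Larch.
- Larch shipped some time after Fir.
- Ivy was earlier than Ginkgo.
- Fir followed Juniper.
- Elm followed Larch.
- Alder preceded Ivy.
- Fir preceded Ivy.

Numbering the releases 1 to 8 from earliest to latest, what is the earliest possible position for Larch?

3

Fir and Juniper must both come before Larch — 2 forced predecessors.
Nothing else is forced ahead of Larch, so its earliest slot is position 2 + 1 = 3.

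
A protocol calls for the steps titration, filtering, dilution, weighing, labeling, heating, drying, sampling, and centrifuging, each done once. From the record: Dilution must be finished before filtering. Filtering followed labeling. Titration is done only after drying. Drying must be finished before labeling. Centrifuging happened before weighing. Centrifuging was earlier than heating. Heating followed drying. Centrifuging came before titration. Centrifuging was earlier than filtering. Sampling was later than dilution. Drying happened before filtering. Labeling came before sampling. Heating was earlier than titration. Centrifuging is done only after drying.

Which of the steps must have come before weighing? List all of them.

Directly stated before weighing: centrifuging.
Drying reaches weighing via drying → centrifuging → weighing.

centrifuging, drying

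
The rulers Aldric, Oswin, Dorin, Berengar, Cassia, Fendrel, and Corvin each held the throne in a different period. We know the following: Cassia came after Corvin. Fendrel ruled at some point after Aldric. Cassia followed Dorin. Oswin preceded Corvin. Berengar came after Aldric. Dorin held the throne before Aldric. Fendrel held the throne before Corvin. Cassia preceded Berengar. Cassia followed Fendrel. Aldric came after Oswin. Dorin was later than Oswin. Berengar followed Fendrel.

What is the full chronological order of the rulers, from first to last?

Oswin, Dorin, Aldric, Fendrel, Corvin, Cassia, Berengar

The constraints fix every adjacent pair, so only one ordering works:
Oswin → Dorin → Aldric → Fendrel → Corvin → Cassia → Berengar.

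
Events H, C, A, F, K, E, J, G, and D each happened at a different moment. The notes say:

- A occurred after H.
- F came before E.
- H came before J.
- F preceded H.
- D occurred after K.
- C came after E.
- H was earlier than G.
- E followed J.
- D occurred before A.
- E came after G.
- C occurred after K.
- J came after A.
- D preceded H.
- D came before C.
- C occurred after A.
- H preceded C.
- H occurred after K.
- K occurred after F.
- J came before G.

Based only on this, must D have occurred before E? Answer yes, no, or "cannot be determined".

Chain the constraints: D → A → J → E. Each link is directly stated, so D comes before E.

yes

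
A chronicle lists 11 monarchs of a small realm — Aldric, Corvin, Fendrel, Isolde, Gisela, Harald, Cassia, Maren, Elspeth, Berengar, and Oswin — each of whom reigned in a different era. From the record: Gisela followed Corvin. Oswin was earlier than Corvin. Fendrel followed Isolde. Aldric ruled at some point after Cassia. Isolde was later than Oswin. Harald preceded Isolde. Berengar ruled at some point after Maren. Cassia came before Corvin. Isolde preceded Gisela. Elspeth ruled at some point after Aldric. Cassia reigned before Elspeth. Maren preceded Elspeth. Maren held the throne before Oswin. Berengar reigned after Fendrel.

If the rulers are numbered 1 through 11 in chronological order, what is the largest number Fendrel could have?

Fendrel must come before Berengar — 1 ruler forced after them.
Everything else can be placed before Fendrel in some valid order, so Fendrel can sit as late as position 11 − 1 = 10.

10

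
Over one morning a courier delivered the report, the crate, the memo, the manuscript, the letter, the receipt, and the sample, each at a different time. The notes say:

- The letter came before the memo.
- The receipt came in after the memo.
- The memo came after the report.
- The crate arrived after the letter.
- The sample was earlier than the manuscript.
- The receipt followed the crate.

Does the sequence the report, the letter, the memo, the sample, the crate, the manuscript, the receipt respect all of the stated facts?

Check each stated constraint against the proposed order — e.g. the letter is ahead of the crate; the memo is ahead of the receipt. Every pair is in the required order; nothing is violated.

yes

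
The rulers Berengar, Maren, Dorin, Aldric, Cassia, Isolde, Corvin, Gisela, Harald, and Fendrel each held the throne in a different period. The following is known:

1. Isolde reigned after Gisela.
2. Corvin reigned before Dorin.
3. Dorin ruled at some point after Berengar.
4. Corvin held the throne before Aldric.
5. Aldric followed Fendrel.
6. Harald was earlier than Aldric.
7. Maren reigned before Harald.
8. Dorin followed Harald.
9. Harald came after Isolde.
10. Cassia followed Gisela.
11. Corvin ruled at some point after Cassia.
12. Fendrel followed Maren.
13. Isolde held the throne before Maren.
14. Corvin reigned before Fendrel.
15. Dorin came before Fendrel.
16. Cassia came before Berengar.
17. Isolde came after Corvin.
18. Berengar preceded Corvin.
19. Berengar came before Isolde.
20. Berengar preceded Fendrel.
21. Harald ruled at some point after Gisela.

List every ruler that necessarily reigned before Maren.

Berengar, Cassia, Corvin, Gisela, Isolde

Directly stated before Maren: Isolde.
Berengar reaches Maren via Berengar → Isolde → Maren.
Cassia reaches Maren via Cassia → Berengar → Isolde → Maren.
Corvin reaches Maren via Corvin → Isolde → Maren.
Likewise Gisela reaches Maren by chaining the stated constraints.
No chain forces Fendrel (or any of the others) ahead of Maren.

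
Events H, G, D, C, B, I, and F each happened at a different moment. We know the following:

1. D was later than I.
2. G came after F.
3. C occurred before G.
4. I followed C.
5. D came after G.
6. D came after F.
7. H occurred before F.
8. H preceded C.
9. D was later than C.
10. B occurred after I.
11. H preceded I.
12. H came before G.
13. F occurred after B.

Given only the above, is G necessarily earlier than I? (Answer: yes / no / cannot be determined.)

no

Tracing the constraints gives I → B → F → G, so I must come before G.
That means G cannot be before I.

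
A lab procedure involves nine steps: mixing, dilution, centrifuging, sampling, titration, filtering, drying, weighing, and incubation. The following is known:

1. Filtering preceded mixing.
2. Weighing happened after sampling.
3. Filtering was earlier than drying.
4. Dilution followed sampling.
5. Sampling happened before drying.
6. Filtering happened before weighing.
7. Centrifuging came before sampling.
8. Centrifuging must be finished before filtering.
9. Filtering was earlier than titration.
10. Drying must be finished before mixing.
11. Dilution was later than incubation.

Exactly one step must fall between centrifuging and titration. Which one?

filtering

Tracing the constraints gives centrifuging → filtering → titration, so filtering sits after centrifuging and before titration.
No other step is forced both after centrifuging and before titration.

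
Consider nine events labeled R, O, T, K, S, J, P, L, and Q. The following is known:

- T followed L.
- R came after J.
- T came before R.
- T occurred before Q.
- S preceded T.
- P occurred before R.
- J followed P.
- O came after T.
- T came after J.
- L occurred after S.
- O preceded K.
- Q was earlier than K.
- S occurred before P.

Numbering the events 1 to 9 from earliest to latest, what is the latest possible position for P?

3

P must come before J, K, O, Q, R, and T — 6 events forced after it.
Everything else can be placed before P in some valid order, so P can sit as late as position 9 − 6 = 3.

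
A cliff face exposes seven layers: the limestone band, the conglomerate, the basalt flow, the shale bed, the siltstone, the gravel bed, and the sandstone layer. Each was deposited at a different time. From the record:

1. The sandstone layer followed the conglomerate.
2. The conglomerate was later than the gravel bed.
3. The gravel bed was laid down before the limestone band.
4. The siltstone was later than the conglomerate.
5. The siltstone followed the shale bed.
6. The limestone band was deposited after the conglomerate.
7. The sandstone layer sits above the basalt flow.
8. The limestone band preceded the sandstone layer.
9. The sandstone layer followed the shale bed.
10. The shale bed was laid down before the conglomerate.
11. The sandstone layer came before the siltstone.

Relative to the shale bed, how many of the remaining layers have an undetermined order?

2

Forced after the shale bed: the conglomerate, the limestone band, the sandstone layer, and the siltstone.
That leaves the basalt flow and the gravel bed with no forced order relative to the shale bed — 2.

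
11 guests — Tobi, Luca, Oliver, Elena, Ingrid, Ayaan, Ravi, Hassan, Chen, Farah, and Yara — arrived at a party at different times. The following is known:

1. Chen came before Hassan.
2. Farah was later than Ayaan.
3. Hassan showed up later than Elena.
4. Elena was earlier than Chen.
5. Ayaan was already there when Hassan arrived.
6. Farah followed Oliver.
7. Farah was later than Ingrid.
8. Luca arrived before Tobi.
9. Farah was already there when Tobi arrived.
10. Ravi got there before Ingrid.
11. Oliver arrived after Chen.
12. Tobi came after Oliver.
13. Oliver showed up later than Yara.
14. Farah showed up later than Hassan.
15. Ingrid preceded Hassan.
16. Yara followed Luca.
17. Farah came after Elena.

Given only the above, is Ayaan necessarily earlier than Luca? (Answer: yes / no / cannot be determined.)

No chain of stated constraints runs from Ayaan to Luca, and none runs from Luca to Ayaan either.
So the relative order of Ayaan and Luca is not fixed by the given facts.

cannot be determined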